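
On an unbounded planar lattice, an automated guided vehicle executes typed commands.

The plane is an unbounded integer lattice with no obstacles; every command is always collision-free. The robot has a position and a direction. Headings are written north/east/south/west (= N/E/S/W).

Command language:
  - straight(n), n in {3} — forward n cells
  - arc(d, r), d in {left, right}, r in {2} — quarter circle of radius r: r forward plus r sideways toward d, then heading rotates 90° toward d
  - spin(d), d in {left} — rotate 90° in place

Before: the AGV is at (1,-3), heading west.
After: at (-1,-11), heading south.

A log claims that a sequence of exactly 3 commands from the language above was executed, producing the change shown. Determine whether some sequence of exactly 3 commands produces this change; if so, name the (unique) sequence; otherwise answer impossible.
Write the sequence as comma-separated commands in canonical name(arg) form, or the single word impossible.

arc(left, 2), straight(3), straight(3)

key: position moved to (-1,-11) AND the heading swung to S — translation plus rotation needed
from: at (1,-3), heading west
1. arc(left, 2) → at (-1,-5), heading south
2. straight(3) → at (-1,-8), heading south
3. straight(3) → at (-1,-11), heading south
no other 3-command option fits: unique.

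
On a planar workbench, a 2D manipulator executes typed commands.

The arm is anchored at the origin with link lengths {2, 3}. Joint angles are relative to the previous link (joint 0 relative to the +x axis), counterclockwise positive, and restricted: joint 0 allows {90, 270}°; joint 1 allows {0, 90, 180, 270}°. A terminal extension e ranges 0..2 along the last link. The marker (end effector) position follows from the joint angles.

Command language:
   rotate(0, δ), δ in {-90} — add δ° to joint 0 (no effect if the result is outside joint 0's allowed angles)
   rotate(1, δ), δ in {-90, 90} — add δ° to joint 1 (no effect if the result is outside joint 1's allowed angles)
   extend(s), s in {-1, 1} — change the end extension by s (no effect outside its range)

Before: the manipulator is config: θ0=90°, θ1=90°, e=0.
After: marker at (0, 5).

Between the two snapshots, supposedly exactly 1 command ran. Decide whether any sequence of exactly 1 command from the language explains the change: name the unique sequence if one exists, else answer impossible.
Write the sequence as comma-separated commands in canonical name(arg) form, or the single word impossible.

rotate(1, -90)

from: config: θ0=90°, θ1=90°, e=0
step 1 (rotate(1, -90)): config: θ0=90°, θ1=0°, e=0
no rival 1-sequence matches.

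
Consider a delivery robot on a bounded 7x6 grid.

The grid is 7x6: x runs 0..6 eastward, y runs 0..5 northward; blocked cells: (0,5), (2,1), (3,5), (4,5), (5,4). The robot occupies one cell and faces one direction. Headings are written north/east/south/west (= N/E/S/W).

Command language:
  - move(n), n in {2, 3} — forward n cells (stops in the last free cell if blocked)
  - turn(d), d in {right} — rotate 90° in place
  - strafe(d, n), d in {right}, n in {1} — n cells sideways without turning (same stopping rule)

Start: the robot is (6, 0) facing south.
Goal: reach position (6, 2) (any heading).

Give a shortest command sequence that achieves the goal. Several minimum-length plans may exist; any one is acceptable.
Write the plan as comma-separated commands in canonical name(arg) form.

initial: (6, 0) facing south
1. turn(right) → (6, 0) facing west
2. turn(right) → (6, 0) facing north
3. move(2) → (6, 2) facing north
shorter routes all fall short; 3 is best.

turn(right), turn(right), move(2)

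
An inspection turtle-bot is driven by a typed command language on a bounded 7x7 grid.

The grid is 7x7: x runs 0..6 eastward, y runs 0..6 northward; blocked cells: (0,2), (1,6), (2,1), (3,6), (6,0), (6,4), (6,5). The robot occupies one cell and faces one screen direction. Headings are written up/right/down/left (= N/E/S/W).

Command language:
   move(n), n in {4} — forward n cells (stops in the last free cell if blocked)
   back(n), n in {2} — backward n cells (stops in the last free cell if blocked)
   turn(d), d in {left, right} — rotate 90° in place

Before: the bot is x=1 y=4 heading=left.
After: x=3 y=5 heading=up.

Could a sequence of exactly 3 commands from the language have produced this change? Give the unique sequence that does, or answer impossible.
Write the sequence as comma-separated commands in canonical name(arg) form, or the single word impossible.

back(2), turn(right), move(4)

key: move(4) is stopped early by the blocked cell at (3,6)
start: x=1 y=4 heading=left
[1] after back(2): x=3 y=4 heading=left
[2] after turn(right): x=3 y=4 heading=up
[3] after move(4): x=3 y=5 heading=up
no other 3-command option fits: unique.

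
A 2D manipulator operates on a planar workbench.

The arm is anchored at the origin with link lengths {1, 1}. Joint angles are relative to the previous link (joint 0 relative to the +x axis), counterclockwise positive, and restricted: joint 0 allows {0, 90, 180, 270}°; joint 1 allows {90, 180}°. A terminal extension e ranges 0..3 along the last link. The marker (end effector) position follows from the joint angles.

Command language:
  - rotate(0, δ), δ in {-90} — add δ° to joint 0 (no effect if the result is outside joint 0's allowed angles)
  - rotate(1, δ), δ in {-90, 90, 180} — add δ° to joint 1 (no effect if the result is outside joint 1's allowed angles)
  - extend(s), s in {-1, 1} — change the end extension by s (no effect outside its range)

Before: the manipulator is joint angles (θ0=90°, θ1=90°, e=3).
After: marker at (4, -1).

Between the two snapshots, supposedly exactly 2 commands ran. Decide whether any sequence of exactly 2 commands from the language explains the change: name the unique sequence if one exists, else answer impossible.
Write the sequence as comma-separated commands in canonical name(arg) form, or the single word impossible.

initial: joint angles (θ0=90°, θ1=90°, e=3)
[1] after rotate(0, -90): joint angles (θ0=0°, θ1=90°, e=3)
[2] after rotate(0, -90): joint angles (θ0=270°, θ1=90°, e=3)
no rival 2-sequence matches.

rotate(0, -90), rotate(0, -90)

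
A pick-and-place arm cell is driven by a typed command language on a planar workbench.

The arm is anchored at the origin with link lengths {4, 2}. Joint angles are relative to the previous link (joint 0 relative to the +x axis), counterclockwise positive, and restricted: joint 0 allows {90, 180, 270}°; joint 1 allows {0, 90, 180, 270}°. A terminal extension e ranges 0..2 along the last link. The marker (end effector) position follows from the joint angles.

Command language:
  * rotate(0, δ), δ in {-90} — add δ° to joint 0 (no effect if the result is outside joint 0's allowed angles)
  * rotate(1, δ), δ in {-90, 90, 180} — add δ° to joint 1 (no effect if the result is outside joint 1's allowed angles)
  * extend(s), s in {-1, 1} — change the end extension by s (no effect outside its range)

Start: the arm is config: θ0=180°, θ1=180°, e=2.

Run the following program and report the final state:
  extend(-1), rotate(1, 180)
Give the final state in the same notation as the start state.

config: θ0=180°, θ1=0°, e=1

begin: config: θ0=180°, θ1=180°, e=2
t=1 extend(-1) ⇒ config: θ0=180°, θ1=180°, e=1
t=2 rotate(1, 180) ⇒ config: θ0=180°, θ1=0°, e=1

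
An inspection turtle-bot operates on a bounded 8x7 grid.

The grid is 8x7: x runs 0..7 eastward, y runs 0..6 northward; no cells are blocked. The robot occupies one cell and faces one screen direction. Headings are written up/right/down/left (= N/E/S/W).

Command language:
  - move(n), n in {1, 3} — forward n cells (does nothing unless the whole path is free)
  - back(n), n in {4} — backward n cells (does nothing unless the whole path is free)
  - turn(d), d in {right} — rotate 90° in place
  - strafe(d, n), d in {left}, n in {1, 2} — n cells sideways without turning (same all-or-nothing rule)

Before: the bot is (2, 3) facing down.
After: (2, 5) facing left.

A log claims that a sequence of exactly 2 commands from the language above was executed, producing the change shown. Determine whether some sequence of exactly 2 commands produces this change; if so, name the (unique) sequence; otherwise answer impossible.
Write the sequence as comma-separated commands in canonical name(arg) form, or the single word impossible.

impossible

checked all 2-command options: none fits.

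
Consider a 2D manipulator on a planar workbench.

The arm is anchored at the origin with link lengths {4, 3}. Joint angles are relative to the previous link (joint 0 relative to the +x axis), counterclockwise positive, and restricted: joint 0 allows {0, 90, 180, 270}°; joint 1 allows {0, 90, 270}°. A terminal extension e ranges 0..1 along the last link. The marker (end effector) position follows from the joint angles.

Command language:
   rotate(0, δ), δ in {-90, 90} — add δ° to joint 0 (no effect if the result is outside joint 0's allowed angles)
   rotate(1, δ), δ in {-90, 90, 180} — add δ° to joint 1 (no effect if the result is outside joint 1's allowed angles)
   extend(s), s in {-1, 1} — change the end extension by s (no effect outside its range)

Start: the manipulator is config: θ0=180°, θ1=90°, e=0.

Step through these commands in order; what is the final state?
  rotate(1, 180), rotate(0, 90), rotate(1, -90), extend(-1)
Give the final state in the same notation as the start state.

config: θ0=270°, θ1=270°, e=0

from: config: θ0=180°, θ1=90°, e=0
[1] after rotate(1, 180): config: θ0=180°, θ1=270°, e=0
[2] after rotate(0, 90): config: θ0=270°, θ1=270°, e=0
[3] after rotate(1, -90): config: θ0=270°, θ1=270°, e=0
[4] after extend(-1): config: θ0=270°, θ1=270°, e=0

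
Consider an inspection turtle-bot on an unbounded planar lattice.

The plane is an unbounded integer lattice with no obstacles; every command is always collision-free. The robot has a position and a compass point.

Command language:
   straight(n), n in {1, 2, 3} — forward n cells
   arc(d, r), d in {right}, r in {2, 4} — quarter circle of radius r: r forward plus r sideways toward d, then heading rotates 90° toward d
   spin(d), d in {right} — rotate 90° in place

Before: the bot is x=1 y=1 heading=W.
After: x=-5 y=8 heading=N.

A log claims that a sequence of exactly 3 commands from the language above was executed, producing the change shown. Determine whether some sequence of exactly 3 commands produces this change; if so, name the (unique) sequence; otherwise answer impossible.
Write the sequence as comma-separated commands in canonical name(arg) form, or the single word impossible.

key: order matters: swapping straight(2) and straight(3) lands elsewhere
start: x=1 y=1 heading=W
step 1 (straight(2)): x=-1 y=1 heading=W
step 2 (arc(right, 4)): x=-5 y=5 heading=N
step 3 (straight(3)): x=-5 y=8 heading=N
all 216 alternatives checked — unique.

straight(2), arc(right, 4), straight(3)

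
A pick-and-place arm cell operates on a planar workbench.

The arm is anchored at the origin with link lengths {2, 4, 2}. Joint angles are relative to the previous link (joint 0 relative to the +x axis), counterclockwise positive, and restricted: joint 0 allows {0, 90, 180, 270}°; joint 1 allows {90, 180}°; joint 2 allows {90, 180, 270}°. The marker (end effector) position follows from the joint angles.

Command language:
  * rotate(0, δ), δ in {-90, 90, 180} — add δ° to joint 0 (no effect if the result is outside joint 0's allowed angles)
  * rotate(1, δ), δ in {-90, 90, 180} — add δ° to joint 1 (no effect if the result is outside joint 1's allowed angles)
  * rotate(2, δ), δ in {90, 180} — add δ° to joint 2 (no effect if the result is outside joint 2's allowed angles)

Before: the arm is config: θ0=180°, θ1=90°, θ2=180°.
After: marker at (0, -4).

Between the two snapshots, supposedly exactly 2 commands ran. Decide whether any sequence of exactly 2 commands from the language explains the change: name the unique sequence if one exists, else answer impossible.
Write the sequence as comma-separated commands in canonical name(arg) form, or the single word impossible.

key: order matters: swapping rotate(2, 90) and rotate(2, 180) lands elsewhere
initial: config: θ0=180°, θ1=90°, θ2=180°
step 1 (rotate(2, 90)): config: θ0=180°, θ1=90°, θ2=270°
step 2 (rotate(2, 180)): config: θ0=180°, θ1=90°, θ2=90°
no other 2-command option fits: unique.

rotate(2, 90), rotate(2, 180)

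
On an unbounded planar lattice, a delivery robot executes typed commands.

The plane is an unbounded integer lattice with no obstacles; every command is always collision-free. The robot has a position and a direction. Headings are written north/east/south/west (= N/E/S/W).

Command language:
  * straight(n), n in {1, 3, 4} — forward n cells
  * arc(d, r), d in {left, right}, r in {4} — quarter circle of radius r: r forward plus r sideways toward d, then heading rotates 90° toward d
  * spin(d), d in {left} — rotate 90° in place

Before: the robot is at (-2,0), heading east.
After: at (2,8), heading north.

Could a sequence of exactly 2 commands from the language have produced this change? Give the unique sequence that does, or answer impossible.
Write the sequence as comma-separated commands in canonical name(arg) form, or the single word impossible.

arc(left, 4), straight(4)

key: cell and facing (now N) both changed — the 2 commands mix motion and turning
initial: at (-2,0), heading east
step 1 (arc(left, 4)): at (2,4), heading north
step 2 (straight(4)): at (2,8), heading north
uniquely the one of 36 2-step routes that fits.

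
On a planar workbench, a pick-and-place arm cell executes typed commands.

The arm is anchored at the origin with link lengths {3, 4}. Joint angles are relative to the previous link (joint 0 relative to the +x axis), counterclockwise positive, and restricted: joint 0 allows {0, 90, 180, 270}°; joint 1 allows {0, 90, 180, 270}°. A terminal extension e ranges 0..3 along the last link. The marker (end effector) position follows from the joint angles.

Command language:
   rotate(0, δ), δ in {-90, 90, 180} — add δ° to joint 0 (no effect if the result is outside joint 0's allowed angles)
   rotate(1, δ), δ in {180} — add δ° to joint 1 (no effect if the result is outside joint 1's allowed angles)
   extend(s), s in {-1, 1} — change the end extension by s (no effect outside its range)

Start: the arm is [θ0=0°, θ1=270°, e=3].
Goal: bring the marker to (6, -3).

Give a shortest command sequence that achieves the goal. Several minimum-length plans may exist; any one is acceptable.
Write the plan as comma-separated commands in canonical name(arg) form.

rotate(1, 180), rotate(0, -90), extend(-1)

start: [θ0=0°, θ1=270°, e=3]
1. rotate(1, 180) → [θ0=0°, θ1=90°, e=3]
2. rotate(0, -90) → [θ0=270°, θ1=90°, e=3]
3. extend(-1) → [θ0=270°, θ1=90°, e=2]
minimal: 3 command(s), checked below 3.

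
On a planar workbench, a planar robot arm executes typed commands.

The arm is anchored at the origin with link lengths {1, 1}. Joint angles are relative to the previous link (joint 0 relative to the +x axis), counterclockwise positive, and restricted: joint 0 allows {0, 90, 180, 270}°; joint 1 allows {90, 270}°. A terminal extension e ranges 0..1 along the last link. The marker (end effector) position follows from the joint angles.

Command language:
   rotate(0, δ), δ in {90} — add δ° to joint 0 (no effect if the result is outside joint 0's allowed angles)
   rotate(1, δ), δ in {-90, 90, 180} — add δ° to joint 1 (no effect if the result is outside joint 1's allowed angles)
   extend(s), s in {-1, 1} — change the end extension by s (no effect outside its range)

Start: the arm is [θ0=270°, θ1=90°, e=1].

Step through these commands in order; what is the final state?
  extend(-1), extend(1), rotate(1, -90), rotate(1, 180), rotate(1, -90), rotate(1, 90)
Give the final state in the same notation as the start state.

initial: [θ0=270°, θ1=90°, e=1]
step 1 (extend(-1)): [θ0=270°, θ1=90°, e=0]
step 2 (extend(1)): [θ0=270°, θ1=90°, e=1]
step 3 (rotate(1, -90)): [θ0=270°, θ1=90°, e=1]
step 4 (rotate(1, 180)): [θ0=270°, θ1=270°, e=1]
step 5 (rotate(1, -90)): [θ0=270°, θ1=270°, e=1]
step 6 (rotate(1, 90)): [θ0=270°, θ1=270°, e=1]

[θ0=270°, θ1=270°, e=1]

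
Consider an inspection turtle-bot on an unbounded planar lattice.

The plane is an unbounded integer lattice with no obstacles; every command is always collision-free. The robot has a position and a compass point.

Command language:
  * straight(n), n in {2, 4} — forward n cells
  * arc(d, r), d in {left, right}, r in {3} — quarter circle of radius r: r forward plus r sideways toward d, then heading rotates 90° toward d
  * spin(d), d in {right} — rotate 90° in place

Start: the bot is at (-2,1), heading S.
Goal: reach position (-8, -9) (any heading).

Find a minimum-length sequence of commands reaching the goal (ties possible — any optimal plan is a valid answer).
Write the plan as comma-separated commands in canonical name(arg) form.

arc(right, 3), arc(left, 3), straight(4)

initial: at (-2,1), heading S
step 1 (arc(right, 3)): at (-5,-2), heading W
step 2 (arc(left, 3)): at (-8,-5), heading S
step 3 (straight(4)): at (-8,-9), heading S
minimal: 3 command(s), checked below 3.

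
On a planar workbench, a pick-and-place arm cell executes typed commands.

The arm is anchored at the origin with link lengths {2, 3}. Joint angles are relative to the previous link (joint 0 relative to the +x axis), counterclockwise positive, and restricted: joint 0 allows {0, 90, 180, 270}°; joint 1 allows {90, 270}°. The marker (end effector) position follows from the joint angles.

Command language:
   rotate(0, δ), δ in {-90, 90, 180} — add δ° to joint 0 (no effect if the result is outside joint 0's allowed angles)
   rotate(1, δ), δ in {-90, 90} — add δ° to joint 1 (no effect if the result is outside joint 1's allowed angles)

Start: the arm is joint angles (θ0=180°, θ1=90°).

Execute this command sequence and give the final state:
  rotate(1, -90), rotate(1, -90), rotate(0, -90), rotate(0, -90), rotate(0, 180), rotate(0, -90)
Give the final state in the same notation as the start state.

initial: joint angles (θ0=180°, θ1=90°)
t=1 rotate(1, -90) ⇒ joint angles (θ0=180°, θ1=90°)
t=2 rotate(1, -90) ⇒ joint angles (θ0=180°, θ1=90°)
t=3 rotate(0, -90) ⇒ joint angles (θ0=90°, θ1=90°)
t=4 rotate(0, -90) ⇒ joint angles (θ0=0°, θ1=90°)
t=5 rotate(0, 180) ⇒ joint angles (θ0=180°, θ1=90°)
t=6 rotate(0, -90) ⇒ joint angles (θ0=90°, θ1=90°)

joint angles (θ0=90°, θ1=90°)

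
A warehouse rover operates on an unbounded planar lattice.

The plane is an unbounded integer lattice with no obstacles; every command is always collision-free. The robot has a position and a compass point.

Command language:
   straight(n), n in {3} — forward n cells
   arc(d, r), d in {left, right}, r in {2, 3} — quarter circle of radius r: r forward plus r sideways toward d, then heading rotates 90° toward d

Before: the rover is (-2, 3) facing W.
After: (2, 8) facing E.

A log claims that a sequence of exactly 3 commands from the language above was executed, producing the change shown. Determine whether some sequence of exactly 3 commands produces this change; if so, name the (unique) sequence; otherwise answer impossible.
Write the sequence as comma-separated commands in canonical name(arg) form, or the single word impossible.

key: position moved to (2,8) AND the heading swung to E — translation plus rotation needed
from: (-2, 3) facing W
step 1 (arc(right, 2)): (-4, 5) facing N
step 2 (arc(right, 3)): (-1, 8) facing E
step 3 (straight(3)): (2, 8) facing E
uniquely the one of 125 3-step routes that fits.

arc(right, 2), arc(right, 3), straight(3)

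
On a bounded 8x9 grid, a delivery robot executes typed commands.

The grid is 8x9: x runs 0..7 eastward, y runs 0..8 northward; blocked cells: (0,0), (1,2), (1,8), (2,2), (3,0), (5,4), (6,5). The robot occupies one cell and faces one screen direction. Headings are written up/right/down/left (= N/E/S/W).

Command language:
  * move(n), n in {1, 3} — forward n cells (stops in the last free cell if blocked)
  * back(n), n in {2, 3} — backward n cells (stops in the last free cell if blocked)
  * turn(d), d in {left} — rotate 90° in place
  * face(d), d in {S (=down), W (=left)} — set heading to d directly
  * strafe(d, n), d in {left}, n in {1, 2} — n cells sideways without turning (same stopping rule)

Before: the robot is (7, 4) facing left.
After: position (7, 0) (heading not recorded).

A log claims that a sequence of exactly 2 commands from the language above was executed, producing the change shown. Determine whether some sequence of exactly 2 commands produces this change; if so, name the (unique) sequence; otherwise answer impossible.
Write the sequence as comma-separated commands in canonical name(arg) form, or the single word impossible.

strafe(left, 2), strafe(left, 2)

from: (7, 4) facing left
t=1 strafe(left, 2) ⇒ (7, 2) facing left
t=2 strafe(left, 2) ⇒ (7, 0) facing left
no other 2-command option fits: unique.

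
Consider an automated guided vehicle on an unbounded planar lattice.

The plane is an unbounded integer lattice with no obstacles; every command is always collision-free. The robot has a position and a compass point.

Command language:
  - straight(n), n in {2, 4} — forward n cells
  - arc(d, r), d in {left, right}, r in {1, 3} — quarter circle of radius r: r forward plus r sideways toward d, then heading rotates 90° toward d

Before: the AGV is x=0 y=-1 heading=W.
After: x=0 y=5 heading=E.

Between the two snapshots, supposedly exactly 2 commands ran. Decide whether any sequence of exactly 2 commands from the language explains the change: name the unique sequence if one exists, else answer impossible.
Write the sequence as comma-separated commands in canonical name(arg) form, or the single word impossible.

key: cell and facing (now E) both changed — the 2 commands mix motion and turning
t0: x=0 y=-1 heading=W
1. arc(right, 3) → x=-3 y=2 heading=N
2. arc(right, 3) → x=0 y=5 heading=E
no other 2-command option fits: unique.

arc(right, 3), arc(right, 3)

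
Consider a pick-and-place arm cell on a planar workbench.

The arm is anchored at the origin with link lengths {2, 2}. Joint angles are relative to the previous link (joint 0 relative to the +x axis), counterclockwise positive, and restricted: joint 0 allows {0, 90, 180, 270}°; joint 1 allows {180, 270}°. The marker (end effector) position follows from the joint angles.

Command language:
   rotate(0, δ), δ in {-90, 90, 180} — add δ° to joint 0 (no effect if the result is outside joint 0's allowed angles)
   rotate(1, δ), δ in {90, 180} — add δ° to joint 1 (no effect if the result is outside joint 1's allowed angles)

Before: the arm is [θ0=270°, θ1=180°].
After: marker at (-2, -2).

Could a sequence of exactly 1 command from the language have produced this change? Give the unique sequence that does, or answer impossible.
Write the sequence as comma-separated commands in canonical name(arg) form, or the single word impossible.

rotate(1, 90)

begin: [θ0=270°, θ1=180°]
step 1 (rotate(1, 90)): [θ0=270°, θ1=270°]
no other 1-command option fits: unique.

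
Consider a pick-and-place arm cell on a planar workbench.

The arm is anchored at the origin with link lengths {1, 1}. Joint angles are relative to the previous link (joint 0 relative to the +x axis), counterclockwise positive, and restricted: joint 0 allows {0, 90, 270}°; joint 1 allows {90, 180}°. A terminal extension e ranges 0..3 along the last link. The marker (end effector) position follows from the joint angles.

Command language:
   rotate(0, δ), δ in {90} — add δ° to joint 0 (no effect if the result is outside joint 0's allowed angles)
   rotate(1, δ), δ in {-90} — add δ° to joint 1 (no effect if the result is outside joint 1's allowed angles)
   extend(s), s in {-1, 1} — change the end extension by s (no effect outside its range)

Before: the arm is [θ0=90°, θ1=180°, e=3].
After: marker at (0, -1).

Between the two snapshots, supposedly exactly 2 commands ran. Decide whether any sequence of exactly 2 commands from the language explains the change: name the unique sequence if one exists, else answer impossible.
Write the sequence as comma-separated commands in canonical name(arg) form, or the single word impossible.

extend(-1), extend(-1)

initial: [θ0=90°, θ1=180°, e=3]
1. extend(-1) → [θ0=90°, θ1=180°, e=2]
2. extend(-1) → [θ0=90°, θ1=180°, e=1]
all 16 alternatives checked — unique.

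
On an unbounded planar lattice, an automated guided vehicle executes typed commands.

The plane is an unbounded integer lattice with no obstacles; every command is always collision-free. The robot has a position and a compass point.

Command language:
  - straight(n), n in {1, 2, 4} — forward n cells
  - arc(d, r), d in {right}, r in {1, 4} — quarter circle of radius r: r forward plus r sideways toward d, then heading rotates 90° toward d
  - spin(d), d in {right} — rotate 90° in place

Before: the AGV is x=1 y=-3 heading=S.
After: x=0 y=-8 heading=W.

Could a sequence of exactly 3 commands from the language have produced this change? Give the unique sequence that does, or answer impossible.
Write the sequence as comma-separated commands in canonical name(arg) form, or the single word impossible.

key: cell and facing (now W) both changed — the 3 commands mix motion and turning
start: x=1 y=-3 heading=S
[1] after straight(2): x=1 y=-5 heading=S
[2] after straight(2): x=1 y=-7 heading=S
[3] after arc(right, 1): x=0 y=-8 heading=W
all 216 alternatives checked — unique.

straight(2), straight(2), arc(right, 1)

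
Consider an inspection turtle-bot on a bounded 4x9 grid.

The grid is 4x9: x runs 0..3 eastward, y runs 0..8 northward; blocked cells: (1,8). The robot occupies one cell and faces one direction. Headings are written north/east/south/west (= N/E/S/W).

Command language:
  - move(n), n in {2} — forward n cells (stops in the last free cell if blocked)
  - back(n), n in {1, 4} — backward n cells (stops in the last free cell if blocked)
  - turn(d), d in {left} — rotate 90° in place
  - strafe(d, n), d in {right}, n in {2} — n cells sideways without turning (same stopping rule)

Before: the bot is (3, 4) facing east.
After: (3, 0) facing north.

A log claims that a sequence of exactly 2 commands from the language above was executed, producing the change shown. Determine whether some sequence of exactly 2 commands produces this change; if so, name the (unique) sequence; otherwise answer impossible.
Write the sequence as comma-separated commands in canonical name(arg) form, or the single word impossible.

turn(left), back(4)

key: position moved to (3,0) AND the heading swung to N — translation plus rotation needed
from: (3, 4) facing east
t=1 turn(left) ⇒ (3, 4) facing north
t=2 back(4) ⇒ (3, 0) facing north
all 25 alternatives checked — unique.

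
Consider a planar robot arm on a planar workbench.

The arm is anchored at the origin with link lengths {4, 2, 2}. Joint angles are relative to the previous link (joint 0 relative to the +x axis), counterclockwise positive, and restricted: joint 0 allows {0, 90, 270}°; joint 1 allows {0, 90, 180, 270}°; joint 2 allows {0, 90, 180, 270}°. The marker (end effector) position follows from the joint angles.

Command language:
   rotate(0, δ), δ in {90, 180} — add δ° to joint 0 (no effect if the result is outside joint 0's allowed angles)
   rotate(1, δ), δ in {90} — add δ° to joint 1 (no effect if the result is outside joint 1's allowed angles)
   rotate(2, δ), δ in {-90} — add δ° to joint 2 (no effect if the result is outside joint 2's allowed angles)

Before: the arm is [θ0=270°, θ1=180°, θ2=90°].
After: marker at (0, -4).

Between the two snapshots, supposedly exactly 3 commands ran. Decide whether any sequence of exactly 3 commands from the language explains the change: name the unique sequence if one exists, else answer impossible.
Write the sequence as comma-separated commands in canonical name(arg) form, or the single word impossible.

rotate(2, -90), rotate(2, -90), rotate(2, -90)

begin: [θ0=270°, θ1=180°, θ2=90°]
[1] after rotate(2, -90): [θ0=270°, θ1=180°, θ2=0°]
[2] after rotate(2, -90): [θ0=270°, θ1=180°, θ2=270°]
[3] after rotate(2, -90): [θ0=270°, θ1=180°, θ2=180°]
no rival 3-sequence matches.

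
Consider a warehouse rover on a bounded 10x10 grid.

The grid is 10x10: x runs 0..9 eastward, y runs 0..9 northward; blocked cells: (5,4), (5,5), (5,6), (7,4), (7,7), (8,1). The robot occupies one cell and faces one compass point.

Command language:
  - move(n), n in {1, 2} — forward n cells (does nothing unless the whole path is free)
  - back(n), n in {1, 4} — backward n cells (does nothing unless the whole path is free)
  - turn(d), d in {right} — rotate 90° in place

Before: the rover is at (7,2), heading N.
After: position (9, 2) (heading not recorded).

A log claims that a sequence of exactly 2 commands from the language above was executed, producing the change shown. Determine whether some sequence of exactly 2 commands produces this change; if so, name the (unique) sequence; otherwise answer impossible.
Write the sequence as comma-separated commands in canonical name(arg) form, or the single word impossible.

turn(right), move(2)

key: running move(2) before turn(right) would end elsewhere — order is forced
from: at (7,2), heading N
step 1 (turn(right)): at (7,2), heading E
step 2 (move(2)): at (9,2), heading E
all 25 alternatives checked — unique.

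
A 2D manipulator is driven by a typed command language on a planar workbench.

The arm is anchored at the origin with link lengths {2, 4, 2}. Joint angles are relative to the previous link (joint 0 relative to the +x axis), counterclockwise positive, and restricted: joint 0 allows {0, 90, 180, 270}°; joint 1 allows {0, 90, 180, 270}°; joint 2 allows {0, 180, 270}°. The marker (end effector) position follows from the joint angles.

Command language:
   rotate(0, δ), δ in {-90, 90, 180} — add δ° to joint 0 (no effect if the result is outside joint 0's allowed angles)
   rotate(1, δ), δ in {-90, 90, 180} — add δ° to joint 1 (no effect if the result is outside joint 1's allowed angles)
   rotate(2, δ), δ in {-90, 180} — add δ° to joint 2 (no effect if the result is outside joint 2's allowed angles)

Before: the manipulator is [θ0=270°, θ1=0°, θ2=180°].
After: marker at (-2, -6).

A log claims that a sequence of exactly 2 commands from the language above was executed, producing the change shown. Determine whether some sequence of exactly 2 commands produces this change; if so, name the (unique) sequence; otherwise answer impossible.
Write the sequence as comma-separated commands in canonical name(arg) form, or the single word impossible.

rotate(2, 180), rotate(2, -90)

key: order matters: swapping rotate(2, 180) and rotate(2, -90) lands elsewhere
start: [θ0=270°, θ1=0°, θ2=180°]
step 1 (rotate(2, 180)): [θ0=270°, θ1=0°, θ2=0°]
step 2 (rotate(2, -90)): [θ0=270°, θ1=0°, θ2=270°]
no rival 2-sequence matches.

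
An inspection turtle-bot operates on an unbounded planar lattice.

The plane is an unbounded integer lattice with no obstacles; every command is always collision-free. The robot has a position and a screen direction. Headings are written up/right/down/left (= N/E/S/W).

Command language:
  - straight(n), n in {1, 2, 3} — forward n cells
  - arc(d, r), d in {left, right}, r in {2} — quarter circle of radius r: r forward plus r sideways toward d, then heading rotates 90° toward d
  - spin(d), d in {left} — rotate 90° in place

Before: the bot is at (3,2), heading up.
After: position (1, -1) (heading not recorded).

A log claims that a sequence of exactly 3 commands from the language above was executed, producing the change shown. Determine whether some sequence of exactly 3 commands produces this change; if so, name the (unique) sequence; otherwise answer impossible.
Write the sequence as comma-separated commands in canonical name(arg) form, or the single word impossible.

key: running straight(1) before spin(left) would end elsewhere — order is forced
from: at (3,2), heading up
step 1 (spin(left)): at (3,2), heading left
step 2 (arc(left, 2)): at (1,0), heading down
step 3 (straight(1)): at (1,-1), heading down
uniquely the one of 216 3-step routes that fits.

spin(left), arc(left, 2), straight(1)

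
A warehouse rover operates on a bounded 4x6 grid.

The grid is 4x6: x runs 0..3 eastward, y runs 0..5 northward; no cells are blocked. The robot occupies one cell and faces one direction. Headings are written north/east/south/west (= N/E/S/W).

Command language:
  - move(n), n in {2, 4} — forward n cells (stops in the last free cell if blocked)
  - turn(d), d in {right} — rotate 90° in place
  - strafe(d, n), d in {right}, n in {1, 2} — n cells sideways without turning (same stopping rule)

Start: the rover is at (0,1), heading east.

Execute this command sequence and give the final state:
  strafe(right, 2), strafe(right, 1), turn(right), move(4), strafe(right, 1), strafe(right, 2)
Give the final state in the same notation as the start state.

at (0,0), heading south

t0: at (0,1), heading east
t=1 strafe(right, 2) ⇒ at (0,0), heading east
t=2 strafe(right, 1) ⇒ at (0,0), heading east
t=3 turn(right) ⇒ at (0,0), heading south
t=4 move(4) ⇒ at (0,0), heading south
t=5 strafe(right, 1) ⇒ at (0,0), heading south
t=6 strafe(right, 2) ⇒ at (0,0), heading south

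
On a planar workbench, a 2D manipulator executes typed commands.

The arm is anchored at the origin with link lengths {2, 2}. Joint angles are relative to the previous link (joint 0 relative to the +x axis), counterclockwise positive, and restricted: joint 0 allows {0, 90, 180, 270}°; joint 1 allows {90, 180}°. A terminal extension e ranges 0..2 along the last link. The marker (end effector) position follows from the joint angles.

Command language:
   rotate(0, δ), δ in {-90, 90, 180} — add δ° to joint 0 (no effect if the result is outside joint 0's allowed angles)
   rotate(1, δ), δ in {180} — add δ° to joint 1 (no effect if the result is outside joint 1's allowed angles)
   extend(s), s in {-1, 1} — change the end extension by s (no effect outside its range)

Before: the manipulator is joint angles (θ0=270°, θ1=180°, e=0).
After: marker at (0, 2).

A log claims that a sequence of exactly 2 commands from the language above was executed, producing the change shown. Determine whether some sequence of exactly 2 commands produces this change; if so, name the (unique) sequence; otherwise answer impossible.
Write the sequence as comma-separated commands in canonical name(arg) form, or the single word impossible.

t0: joint angles (θ0=270°, θ1=180°, e=0)
step 1 (extend(1)): joint angles (θ0=270°, θ1=180°, e=1)
step 2 (extend(1)): joint angles (θ0=270°, θ1=180°, e=2)
uniquely the one of 36 2-step routes that fits.

extend(1), extend(1)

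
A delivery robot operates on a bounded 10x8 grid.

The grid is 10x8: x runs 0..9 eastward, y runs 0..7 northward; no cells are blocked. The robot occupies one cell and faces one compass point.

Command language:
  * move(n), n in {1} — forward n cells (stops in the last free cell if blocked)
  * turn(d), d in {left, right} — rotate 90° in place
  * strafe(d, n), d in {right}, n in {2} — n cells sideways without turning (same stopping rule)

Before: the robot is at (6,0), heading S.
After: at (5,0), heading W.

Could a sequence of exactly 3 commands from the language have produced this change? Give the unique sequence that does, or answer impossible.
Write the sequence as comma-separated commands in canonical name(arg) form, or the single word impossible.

move(1), turn(right), move(1)

key: the first move(1) runs into the grid edge before its full distance
initial: at (6,0), heading S
t=1 move(1) ⇒ at (6,0), heading S
t=2 turn(right) ⇒ at (6,0), heading W
t=3 move(1) ⇒ at (5,0), heading W
all 64 alternatives checked — unique.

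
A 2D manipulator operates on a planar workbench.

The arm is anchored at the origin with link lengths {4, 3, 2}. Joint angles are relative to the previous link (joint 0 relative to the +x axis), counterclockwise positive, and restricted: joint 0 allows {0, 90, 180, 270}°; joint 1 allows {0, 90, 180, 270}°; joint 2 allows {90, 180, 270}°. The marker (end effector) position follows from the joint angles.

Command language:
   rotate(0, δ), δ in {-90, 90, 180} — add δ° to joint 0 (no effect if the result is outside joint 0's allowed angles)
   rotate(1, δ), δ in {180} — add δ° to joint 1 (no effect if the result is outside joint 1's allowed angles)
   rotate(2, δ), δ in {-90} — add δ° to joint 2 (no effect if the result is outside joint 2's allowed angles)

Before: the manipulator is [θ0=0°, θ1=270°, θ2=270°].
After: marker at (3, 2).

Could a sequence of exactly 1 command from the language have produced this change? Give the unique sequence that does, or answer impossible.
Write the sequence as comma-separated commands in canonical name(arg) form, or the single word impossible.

rotate(0, 90)

from: [θ0=0°, θ1=270°, θ2=270°]
[1] after rotate(0, 90): [θ0=90°, θ1=270°, θ2=270°]
all 5 alternatives checked — unique.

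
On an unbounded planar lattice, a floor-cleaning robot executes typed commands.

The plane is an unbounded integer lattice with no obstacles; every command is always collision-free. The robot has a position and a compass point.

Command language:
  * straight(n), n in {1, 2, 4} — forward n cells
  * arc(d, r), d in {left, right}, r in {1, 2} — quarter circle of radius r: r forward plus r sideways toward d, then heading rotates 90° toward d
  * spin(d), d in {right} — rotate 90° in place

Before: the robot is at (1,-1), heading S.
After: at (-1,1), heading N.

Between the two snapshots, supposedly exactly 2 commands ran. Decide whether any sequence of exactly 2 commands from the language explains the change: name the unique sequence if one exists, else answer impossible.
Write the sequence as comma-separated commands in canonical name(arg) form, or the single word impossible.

key: running arc(right, 2) before spin(right) would end elsewhere — order is forced
begin: at (1,-1), heading S
step 1 (spin(right)): at (1,-1), heading W
step 2 (arc(right, 2)): at (-1,1), heading N
uniquely the one of 64 2-step routes that fits.

spin(right), arc(right, 2)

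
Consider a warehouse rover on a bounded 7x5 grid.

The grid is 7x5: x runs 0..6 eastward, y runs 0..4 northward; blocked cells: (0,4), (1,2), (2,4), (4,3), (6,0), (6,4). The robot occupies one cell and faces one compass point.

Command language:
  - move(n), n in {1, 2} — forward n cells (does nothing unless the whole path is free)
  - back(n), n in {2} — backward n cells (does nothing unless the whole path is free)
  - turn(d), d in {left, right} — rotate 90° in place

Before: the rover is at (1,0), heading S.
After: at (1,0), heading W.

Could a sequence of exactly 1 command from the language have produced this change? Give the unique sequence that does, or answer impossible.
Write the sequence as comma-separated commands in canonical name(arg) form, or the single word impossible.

turn(right)

key: parked at (1,0) the whole time — nothing moves the robot
initial: at (1,0), heading S
1. turn(right) → at (1,0), heading W
no rival 1-sequence matches.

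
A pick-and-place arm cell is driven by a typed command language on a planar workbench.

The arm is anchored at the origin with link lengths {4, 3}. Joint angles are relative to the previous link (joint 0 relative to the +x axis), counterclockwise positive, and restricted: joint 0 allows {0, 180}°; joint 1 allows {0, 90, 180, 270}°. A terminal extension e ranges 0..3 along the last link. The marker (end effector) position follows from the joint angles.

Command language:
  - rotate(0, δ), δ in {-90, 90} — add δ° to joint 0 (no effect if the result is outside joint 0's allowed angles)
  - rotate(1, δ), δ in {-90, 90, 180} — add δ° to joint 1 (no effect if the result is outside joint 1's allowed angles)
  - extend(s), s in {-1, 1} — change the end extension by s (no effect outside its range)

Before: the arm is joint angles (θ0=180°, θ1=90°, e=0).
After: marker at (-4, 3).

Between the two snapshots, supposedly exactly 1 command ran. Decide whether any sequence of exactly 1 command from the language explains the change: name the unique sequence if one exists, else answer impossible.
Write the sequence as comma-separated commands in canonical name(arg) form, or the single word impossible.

start: joint angles (θ0=180°, θ1=90°, e=0)
1. rotate(1, 180) → joint angles (θ0=180°, θ1=270°, e=0)
no rival 1-sequence matches.

rotate(1, 180)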